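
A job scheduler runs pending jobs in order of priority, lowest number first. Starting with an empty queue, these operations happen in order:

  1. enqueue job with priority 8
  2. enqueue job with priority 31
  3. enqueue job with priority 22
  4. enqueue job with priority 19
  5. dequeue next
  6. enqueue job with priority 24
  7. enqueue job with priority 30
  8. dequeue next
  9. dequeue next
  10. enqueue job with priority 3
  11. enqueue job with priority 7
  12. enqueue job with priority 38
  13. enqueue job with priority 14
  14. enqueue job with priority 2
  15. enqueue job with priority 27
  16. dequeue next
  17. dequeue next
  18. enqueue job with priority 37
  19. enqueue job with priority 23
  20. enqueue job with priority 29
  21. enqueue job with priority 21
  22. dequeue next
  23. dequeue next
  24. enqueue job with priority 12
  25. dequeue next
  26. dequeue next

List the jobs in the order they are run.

insert 8 → {8}
insert 31 → {8, 31}
insert 22 → {8, 22, 31}
insert 19 → {8, 19, 22, 31}
dequeue next → 8; now {19, 22, 31}
insert 24 → {19, 22, 24, 31}
insert 30 → {19, 22, 24, 30, 31}
dequeue next → 19; now {22, 24, 30, 31}
dequeue next → 22; now {24, 30, 31}
insert 3 → {3, 24, 30, 31}
insert 7 → {3, 7, 24, 30, 31}
insert 38 → {3, 7, 24, 30, 31, 38}
insert 14 → {3, 7, 14, 24, 30, 31, 38}
insert 2 → {2, 3, 7, 14, 24, 30, 31, 38}
insert 27 → {2, 3, 7, 14, 24, 27, 30, 31, 38}
dequeue next → 2; now {3, 7, 14, 24, 27, 30, 31, 38}
dequeue next → 3; now {7, 14, 24, 27, 30, 31, 38}
insert 37 → {7, 14, 24, 27, 30, 31, 37, 38}
insert 23 → {7, 14, 23, 24, 27, 30, 31, 37, 38}
insert 29 → {7, 14, 23, 24, 27, 29, 30, 31, 37, 38}
insert 21 → {7, 14, 21, 23, 24, 27, 29, 30, 31, 37, 38}
dequeue next → 7; now {14, 21, 23, 24, 27, 29, 30, 31, 37, 38}
dequeue next → 14; now {21, 23, 24, 27, 29, 30, 31, 37, 38}
insert 12 → {12, 21, 23, 24, 27, 29, 30, 31, 37, 38}
dequeue next → 12; now {21, 23, 24, 27, 29, 30, 31, 37, 38}
dequeue next → 21; now {23, 24, 27, 29, 30, 31, 37, 38}

[8, 19, 22, 2, 3, 7, 14, 12, 21]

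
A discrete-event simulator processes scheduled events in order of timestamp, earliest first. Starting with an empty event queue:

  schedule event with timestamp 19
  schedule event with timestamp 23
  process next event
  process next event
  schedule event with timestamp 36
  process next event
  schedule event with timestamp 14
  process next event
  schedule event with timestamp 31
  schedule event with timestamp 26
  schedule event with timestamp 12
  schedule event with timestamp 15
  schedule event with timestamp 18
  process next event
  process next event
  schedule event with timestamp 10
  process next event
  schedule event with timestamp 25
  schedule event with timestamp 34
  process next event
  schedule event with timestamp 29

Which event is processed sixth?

insert 19 → {19}
insert 23 → {19, 23}
process next event → 19; now {23}
process next event → 23; now {}
insert 36 → {36}
process next event → 36; now {}
insert 14 → {14}
process next event → 14; now {}
insert 31 → {31}
insert 26 → {26, 31}
insert 12 → {12, 26, 31}
insert 15 → {12, 15, 26, 31}
insert 18 → {12, 15, 18, 26, 31}
process next event → 12; now {15, 18, 26, 31}
process next event → 15; now {18, 26, 31}
insert 10 → {10, 18, 26, 31}
process next event → 10; now {18, 26, 31}
insert 25 → {18, 25, 26, 31}
insert 34 → {18, 25, 26, 31, 34}
process next event → 18; now {25, 26, 31, 34}
insert 29 → {25, 26, 29, 31, 34}

15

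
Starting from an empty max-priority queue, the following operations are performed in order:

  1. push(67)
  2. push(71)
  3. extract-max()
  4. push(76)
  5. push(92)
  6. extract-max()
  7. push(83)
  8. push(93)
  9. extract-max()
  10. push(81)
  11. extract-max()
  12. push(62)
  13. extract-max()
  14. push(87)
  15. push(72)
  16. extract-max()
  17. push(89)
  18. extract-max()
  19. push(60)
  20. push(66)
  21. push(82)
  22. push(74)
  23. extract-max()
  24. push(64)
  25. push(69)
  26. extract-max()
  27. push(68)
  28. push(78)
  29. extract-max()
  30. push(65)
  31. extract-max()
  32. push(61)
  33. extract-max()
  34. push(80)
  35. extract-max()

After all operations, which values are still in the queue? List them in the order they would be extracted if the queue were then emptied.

69, 68, 67, 66, 65, 64, 62, 61, 60

insert 67 → {67}
insert 71 → {71, 67}
extract-max → 71; now {67}
insert 76 → {76, 67}
insert 92 → {92, 76, 67}
extract-max → 92; now {76, 67}
insert 83 → {83, 76, 67}
insert 93 → {93, 83, 76, 67}
extract-max → 93; now {83, 76, 67}
insert 81 → {83, 81, 76, 67}
extract-max → 83; now {81, 76, 67}
insert 62 → {81, 76, 67, 62}
extract-max → 81; now {76, 67, 62}
insert 87 → {87, 76, 67, 62}
insert 72 → {87, 76, 72, 67, 62}
extract-max → 87; now {76, 72, 67, 62}
insert 89 → {89, 76, 72, 67, 62}
extract-max → 89; now {76, 72, 67, 62}
insert 60 → {76, 72, 67, 62, 60}
insert 66 → {76, 72, 67, 66, 62, 60}
insert 82 → {82, 76, 72, 67, 66, 62, 60}
insert 74 → {82, 76, 74, 72, 67, 66, 62, 60}
extract-max → 82; now {76, 74, 72, 67, 66, 62, 60}
insert 64 → {76, 74, 72, 67, 66, 64, 62, 60}
insert 69 → {76, 74, 72, 69, 67, 66, 64, 62, 60}
extract-max → 76; now {74, 72, 69, 67, 66, 64, 62, 60}
insert 68 → {74, 72, 69, 68, 67, 66, 64, 62, 60}
insert 78 → {78, 74, 72, 69, 68, 67, 66, 64, 62, 60}
extract-max → 78; now {74, 72, 69, 68, 67, 66, 64, 62, 60}
insert 65 → {74, 72, 69, 68, 67, 66, 65, 64, 62, 60}
extract-max → 74; now {72, 69, 68, 67, 66, 65, 64, 62, 60}
insert 61 → {72, 69, 68, 67, 66, 65, 64, 62, 61, 60}
extract-max → 72; now {69, 68, 67, 66, 65, 64, 62, 61, 60}
insert 80 → {80, 69, 68, 67, 66, 65, 64, 62, 61, 60}
extract-max → 80; now {69, 68, 67, 66, 65, 64, 62, 61, 60}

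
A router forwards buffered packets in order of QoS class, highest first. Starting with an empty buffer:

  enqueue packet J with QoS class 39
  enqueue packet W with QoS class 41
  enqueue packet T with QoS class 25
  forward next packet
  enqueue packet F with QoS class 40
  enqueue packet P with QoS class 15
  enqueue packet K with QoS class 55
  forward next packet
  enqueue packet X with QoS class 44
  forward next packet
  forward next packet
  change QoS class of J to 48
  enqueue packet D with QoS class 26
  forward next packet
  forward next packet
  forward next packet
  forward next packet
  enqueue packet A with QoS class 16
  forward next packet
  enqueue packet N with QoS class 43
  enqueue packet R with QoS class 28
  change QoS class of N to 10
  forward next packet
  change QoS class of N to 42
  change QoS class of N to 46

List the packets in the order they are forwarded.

add J (QoS class 39) → {J:39}
add W (QoS class 41) → {W:41, J:39}
add T (QoS class 25) → {W:41, J:39, T:25}
forward next packet → W; now {J:39, T:25}
add F (QoS class 40) → {F:40, J:39, T:25}
add P (QoS class 15) → {F:40, J:39, T:25, P:15}
add K (QoS class 55) → {K:55, F:40, J:39, T:25, P:15}
forward next packet → K; now {F:40, J:39, T:25, P:15}
add X (QoS class 44) → {X:44, F:40, J:39, T:25, P:15}
forward next packet → X; now {F:40, J:39, T:25, P:15}
forward next packet → F; now {J:39, T:25, P:15}
update J to QoS class 48 → {J:48, T:25, P:15}
add D (QoS class 26) → {J:48, D:26, T:25, P:15}
forward next packet → J; now {D:26, T:25, P:15}
forward next packet → D; now {T:25, P:15}
forward next packet → T; now {P:15}
forward next packet → P; now {}
add A (QoS class 16) → {A:16}
forward next packet → A; now {}
add N (QoS class 43) → {N:43}
add R (QoS class 28) → {N:43, R:28}
update N to QoS class 10 → {R:28, N:10}
forward next packet → R; now {N:10}
update N to QoS class 42 → {N:42}
update N to QoS class 46 → {N:46}

[W, K, X, F, J, D, T, P, A, R]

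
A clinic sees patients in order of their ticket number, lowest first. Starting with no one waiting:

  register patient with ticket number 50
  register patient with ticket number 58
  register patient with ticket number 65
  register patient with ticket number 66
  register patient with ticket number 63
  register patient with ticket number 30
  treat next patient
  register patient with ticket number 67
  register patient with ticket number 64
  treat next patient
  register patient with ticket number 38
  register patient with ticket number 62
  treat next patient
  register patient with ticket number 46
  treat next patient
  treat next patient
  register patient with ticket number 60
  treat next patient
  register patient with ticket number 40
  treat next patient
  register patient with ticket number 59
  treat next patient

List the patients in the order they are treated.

insert 50 → {50}
insert 58 → {50, 58}
insert 65 → {50, 58, 65}
insert 66 → {50, 58, 65, 66}
insert 63 → {50, 58, 63, 65, 66}
insert 30 → {30, 50, 58, 63, 65, 66}
treat next patient → 30; now {50, 58, 63, 65, 66}
insert 67 → {50, 58, 63, 65, 66, 67}
insert 64 → {50, 58, 63, 64, 65, 66, 67}
treat next patient → 50; now {58, 63, 64, 65, 66, 67}
insert 38 → {38, 58, 63, 64, 65, 66, 67}
insert 62 → {38, 58, 62, 63, 64, 65, 66, 67}
treat next patient → 38; now {58, 62, 63, 64, 65, 66, 67}
insert 46 → {46, 58, 62, 63, 64, 65, 66, 67}
treat next patient → 46; now {58, 62, 63, 64, 65, 66, 67}
treat next patient → 58; now {62, 63, 64, 65, 66, 67}
insert 60 → {60, 62, 63, 64, 65, 66, 67}
treat next patient → 60; now {62, 63, 64, 65, 66, 67}
insert 40 → {40, 62, 63, 64, 65, 66, 67}
treat next patient → 40; now {62, 63, 64, 65, 66, 67}
insert 59 → {59, 62, 63, 64, 65, 66, 67}
treat next patient → 59; now {62, 63, 64, 65, 66, 67}

30 → 50 → 38 → 46 → 58 → 60 → 40 → 59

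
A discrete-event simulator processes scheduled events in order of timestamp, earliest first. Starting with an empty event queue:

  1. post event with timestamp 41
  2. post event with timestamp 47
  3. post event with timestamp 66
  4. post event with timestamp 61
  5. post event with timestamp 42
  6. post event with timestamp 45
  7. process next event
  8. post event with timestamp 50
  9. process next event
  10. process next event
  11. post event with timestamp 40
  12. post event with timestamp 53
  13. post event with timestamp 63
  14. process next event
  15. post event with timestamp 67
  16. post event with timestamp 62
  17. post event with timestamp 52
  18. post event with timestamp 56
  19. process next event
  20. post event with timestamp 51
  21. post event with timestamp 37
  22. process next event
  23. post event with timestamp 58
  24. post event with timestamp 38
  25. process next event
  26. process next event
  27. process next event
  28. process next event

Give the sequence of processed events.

41 → 42 → 45 → 40 → 47 → 37 → 38 → 50 → 51 → 52

insert 41 → {41}
insert 47 → {41, 47}
insert 66 → {41, 47, 66}
insert 61 → {41, 47, 61, 66}
insert 42 → {41, 42, 47, 61, 66}
insert 45 → {41, 42, 45, 47, 61, 66}
process next event → 41; now {42, 45, 47, 61, 66}
insert 50 → {42, 45, 47, 50, 61, 66}
process next event → 42; now {45, 47, 50, 61, 66}
process next event → 45; now {47, 50, 61, 66}
insert 40 → {40, 47, 50, 61, 66}
insert 53 → {40, 47, 50, 53, 61, 66}
insert 63 → {40, 47, 50, 53, 61, 63, 66}
process next event → 40; now {47, 50, 53, 61, 63, 66}
insert 67 → {47, 50, 53, 61, 63, 66, 67}
insert 62 → {47, 50, 53, 61, 62, 63, 66, 67}
insert 52 → {47, 50, 52, 53, 61, 62, 63, 66, 67}
insert 56 → {47, 50, 52, 53, 56, 61, 62, 63, 66, 67}
process next event → 47; now {50, 52, 53, 56, 61, 62, 63, 66, 67}
insert 51 → {50, 51, 52, 53, 56, 61, 62, 63, 66, 67}
insert 37 → {37, 50, 51, 52, 53, 56, 61, 62, 63, 66, 67}
process next event → 37; now {50, 51, 52, 53, 56, 61, 62, 63, 66, 67}
insert 58 → {50, 51, 52, 53, 56, 58, 61, 62, 63, 66, 67}
insert 38 → {38, 50, 51, 52, 53, 56, 58, 61, 62, 63, 66, 67}
process next event → 38; now {50, 51, 52, 53, 56, 58, 61, 62, 63, 66, 67}
process next event → 50; now {51, 52, 53, 56, 58, 61, 62, 63, 66, 67}
process next event → 51; now {52, 53, 56, 58, 61, 62, 63, 66, 67}
process next event → 52; now {53, 56, 58, 61, 62, 63, 66, 67}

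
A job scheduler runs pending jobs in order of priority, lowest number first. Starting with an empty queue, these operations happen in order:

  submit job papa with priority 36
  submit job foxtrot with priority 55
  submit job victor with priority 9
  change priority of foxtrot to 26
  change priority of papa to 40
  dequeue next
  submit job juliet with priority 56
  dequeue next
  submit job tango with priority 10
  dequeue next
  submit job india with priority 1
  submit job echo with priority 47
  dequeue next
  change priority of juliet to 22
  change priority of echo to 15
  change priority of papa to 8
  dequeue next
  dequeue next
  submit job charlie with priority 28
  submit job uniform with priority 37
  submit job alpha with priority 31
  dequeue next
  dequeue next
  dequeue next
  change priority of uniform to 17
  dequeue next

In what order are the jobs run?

[victor, foxtrot, tango, india, papa, echo, juliet, charlie, alpha, uniform]

add papa (priority 36) → {papa:36}
add foxtrot (priority 55) → {papa:36, foxtrot:55}
add victor (priority 9) → {victor:9, papa:36, foxtrot:55}
update foxtrot to priority 26 → {victor:9, foxtrot:26, papa:36}
update papa to priority 40 → {victor:9, foxtrot:26, papa:40}
dequeue next → victor; now {foxtrot:26, papa:40}
add juliet (priority 56) → {foxtrot:26, papa:40, juliet:56}
dequeue next → foxtrot; now {papa:40, juliet:56}
add tango (priority 10) → {tango:10, papa:40, juliet:56}
dequeue next → tango; now {papa:40, juliet:56}
add india (priority 1) → {india:1, papa:40, juliet:56}
add echo (priority 47) → {india:1, papa:40, echo:47, juliet:56}
dequeue next → india; now {papa:40, echo:47, juliet:56}
update juliet to priority 22 → {juliet:22, papa:40, echo:47}
update echo to priority 15 → {echo:15, juliet:22, papa:40}
update papa to priority 8 → {papa:8, echo:15, juliet:22}
dequeue next → papa; now {echo:15, juliet:22}
dequeue next → echo; now {juliet:22}
add charlie (priority 28) → {juliet:22, charlie:28}
add uniform (priority 37) → {juliet:22, charlie:28, uniform:37}
add alpha (priority 31) → {juliet:22, charlie:28, alpha:31, uniform:37}
dequeue next → juliet; now {charlie:28, alpha:31, uniform:37}
dequeue next → charlie; now {alpha:31, uniform:37}
dequeue next → alpha; now {uniform:37}
update uniform to priority 17 → {uniform:17}
dequeue next → uniform; now {}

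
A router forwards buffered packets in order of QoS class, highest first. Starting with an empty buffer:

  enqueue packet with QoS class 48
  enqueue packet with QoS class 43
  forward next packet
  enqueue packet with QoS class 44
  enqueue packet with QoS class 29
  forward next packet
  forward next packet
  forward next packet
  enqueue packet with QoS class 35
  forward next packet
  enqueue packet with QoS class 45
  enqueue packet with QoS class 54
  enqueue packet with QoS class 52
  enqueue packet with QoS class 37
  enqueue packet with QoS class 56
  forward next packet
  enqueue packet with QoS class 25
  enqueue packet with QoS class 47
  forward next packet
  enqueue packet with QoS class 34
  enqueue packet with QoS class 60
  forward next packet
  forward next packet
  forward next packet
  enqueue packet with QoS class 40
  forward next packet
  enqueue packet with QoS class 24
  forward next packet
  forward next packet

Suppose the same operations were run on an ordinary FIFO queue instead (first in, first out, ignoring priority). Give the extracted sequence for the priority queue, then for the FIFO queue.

priority queue: 48, 44, 43, 29, 35, 56, 54, 60, 52, 47, 45, 40, 37; FIFO queue: 48 → 43 → 44 → 29 → 35 → 45 → 54 → 52 → 37 → 56 → 25 → 47 → 34

insert 48 → {48}
insert 43 → {48, 43}
forward next packet → 48; now {43}
insert 44 → {44, 43}
insert 29 → {44, 43, 29}
forward next packet → 44; now {43, 29}
forward next packet → 43; now {29}
forward next packet → 29; now {}
insert 35 → {35}
forward next packet → 35; now {}
insert 45 → {45}
insert 54 → {54, 45}
insert 52 → {54, 52, 45}
insert 37 → {54, 52, 45, 37}
insert 56 → {56, 54, 52, 45, 37}
forward next packet → 56; now {54, 52, 45, 37}
insert 25 → {54, 52, 45, 37, 25}
insert 47 → {54, 52, 47, 45, 37, 25}
forward next packet → 54; now {52, 47, 45, 37, 25}
insert 34 → {52, 47, 45, 37, 34, 25}
insert 60 → {60, 52, 47, 45, 37, 34, 25}
forward next packet → 60; now {52, 47, 45, 37, 34, 25}
forward next packet → 52; now {47, 45, 37, 34, 25}
forward next packet → 47; now {45, 37, 34, 25}
insert 40 → {45, 40, 37, 34, 25}
forward next packet → 45; now {40, 37, 34, 25}
insert 24 → {40, 37, 34, 25, 24}
forward next packet → 40; now {37, 34, 25, 24}
forward next packet → 37; now {34, 25, 24}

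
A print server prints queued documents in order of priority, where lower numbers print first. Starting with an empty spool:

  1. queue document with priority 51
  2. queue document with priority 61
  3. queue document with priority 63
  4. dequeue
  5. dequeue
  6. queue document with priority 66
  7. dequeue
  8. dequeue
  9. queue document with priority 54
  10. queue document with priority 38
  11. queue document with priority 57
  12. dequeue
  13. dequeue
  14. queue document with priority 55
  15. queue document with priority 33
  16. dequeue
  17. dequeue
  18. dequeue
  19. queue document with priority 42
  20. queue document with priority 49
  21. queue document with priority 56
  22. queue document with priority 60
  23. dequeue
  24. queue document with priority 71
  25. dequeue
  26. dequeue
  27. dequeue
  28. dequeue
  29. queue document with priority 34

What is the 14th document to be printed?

71

insert 51 → {51}
insert 61 → {51, 61}
insert 63 → {51, 61, 63}
dequeue → 51; now {61, 63}
dequeue → 61; now {63}
insert 66 → {63, 66}
dequeue → 63; now {66}
dequeue → 66; now {}
insert 54 → {54}
insert 38 → {38, 54}
insert 57 → {38, 54, 57}
dequeue → 38; now {54, 57}
dequeue → 54; now {57}
insert 55 → {55, 57}
insert 33 → {33, 55, 57}
dequeue → 33; now {55, 57}
dequeue → 55; now {57}
dequeue → 57; now {}
insert 42 → {42}
insert 49 → {42, 49}
insert 56 → {42, 49, 56}
insert 60 → {42, 49, 56, 60}
dequeue → 42; now {49, 56, 60}
insert 71 → {49, 56, 60, 71}
dequeue → 49; now {56, 60, 71}
dequeue → 56; now {60, 71}
dequeue → 60; now {71}
dequeue → 71; now {}
insert 34 → {34}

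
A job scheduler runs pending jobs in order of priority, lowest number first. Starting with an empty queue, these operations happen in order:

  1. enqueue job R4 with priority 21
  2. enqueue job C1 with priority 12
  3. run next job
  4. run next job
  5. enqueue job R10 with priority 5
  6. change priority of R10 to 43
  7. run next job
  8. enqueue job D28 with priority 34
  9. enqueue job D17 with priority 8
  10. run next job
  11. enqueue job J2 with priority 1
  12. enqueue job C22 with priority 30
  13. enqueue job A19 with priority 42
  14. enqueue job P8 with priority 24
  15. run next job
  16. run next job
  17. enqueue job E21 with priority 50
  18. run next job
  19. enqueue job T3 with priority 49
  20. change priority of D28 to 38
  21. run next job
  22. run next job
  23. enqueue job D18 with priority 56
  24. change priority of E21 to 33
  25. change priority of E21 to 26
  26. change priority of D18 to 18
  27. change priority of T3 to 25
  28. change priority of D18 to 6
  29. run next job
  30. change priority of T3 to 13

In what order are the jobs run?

add R4 (priority 21) → {R4:21}
add C1 (priority 12) → {C1:12, R4:21}
run next job → C1; now {R4:21}
run next job → R4; now {}
add R10 (priority 5) → {R10:5}
update R10 to priority 43 → {R10:43}
run next job → R10; now {}
add D28 (priority 34) → {D28:34}
add D17 (priority 8) → {D17:8, D28:34}
run next job → D17; now {D28:34}
add J2 (priority 1) → {J2:1, D28:34}
add C22 (priority 30) → {J2:1, C22:30, D28:34}
add A19 (priority 42) → {J2:1, C22:30, D28:34, A19:42}
add P8 (priority 24) → {J2:1, P8:24, C22:30, D28:34, A19:42}
run next job → J2; now {P8:24, C22:30, D28:34, A19:42}
run next job → P8; now {C22:30, D28:34, A19:42}
add E21 (priority 50) → {C22:30, D28:34, A19:42, E21:50}
run next job → C22; now {D28:34, A19:42, E21:50}
add T3 (priority 49) → {D28:34, A19:42, T3:49, E21:50}
update D28 to priority 38 → {D28:38, A19:42, T3:49, E21:50}
run next job → D28; now {A19:42, T3:49, E21:50}
run next job → A19; now {T3:49, E21:50}
add D18 (priority 56) → {T3:49, E21:50, D18:56}
update E21 to priority 33 → {E21:33, T3:49, D18:56}
update E21 to priority 26 → {E21:26, T3:49, D18:56}
update D18 to priority 18 → {D18:18, E21:26, T3:49}
update T3 to priority 25 → {D18:18, T3:25, E21:26}
update D18 to priority 6 → {D18:6, T3:25, E21:26}
run next job → D18; now {T3:25, E21:26}
update T3 to priority 13 → {T3:13, E21:26}

C1, R4, R10, D17, J2, P8, C22, D28, A19, D18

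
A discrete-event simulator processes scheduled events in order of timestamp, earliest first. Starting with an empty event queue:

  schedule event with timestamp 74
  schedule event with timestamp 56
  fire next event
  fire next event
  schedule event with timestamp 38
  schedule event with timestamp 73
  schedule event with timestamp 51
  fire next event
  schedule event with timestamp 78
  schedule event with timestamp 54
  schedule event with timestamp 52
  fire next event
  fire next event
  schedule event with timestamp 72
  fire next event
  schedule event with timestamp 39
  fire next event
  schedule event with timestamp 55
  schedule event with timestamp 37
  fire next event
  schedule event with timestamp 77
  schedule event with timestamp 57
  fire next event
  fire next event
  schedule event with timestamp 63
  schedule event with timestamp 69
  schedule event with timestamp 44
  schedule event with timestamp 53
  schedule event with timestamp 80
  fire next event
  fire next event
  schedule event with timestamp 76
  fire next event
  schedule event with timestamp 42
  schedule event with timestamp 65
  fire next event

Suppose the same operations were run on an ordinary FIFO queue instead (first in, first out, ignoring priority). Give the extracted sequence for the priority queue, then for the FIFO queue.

priority queue: 56 → 74 → 38 → 51 → 52 → 54 → 39 → 37 → 55 → 57 → 44 → 53 → 63 → 42; FIFO queue: 74, 56, 38, 73, 51, 78, 54, 52, 72, 39, 55, 37, 77, 57

insert 74 → {74}
insert 56 → {56, 74}
fire next event → 56; now {74}
fire next event → 74; now {}
insert 38 → {38}
insert 73 → {38, 73}
insert 51 → {38, 51, 73}
fire next event → 38; now {51, 73}
insert 78 → {51, 73, 78}
insert 54 → {51, 54, 73, 78}
insert 52 → {51, 52, 54, 73, 78}
fire next event → 51; now {52, 54, 73, 78}
fire next event → 52; now {54, 73, 78}
insert 72 → {54, 72, 73, 78}
fire next event → 54; now {72, 73, 78}
insert 39 → {39, 72, 73, 78}
fire next event → 39; now {72, 73, 78}
insert 55 → {55, 72, 73, 78}
insert 37 → {37, 55, 72, 73, 78}
fire next event → 37; now {55, 72, 73, 78}
insert 77 → {55, 72, 73, 77, 78}
insert 57 → {55, 57, 72, 73, 77, 78}
fire next event → 55; now {57, 72, 73, 77, 78}
fire next event → 57; now {72, 73, 77, 78}
insert 63 → {63, 72, 73, 77, 78}
insert 69 → {63, 69, 72, 73, 77, 78}
insert 44 → {44, 63, 69, 72, 73, 77, 78}
insert 53 → {44, 53, 63, 69, 72, 73, 77, 78}
insert 80 → {44, 53, 63, 69, 72, 73, 77, 78, 80}
fire next event → 44; now {53, 63, 69, 72, 73, 77, 78, 80}
fire next event → 53; now {63, 69, 72, 73, 77, 78, 80}
insert 76 → {63, 69, 72, 73, 76, 77, 78, 80}
fire next event → 63; now {69, 72, 73, 76, 77, 78, 80}
insert 42 → {42, 69, 72, 73, 76, 77, 78, 80}
insert 65 → {42, 65, 69, 72, 73, 76, 77, 78, 80}
fire next event → 42; now {65, 69, 72, 73, 76, 77, 78, 80}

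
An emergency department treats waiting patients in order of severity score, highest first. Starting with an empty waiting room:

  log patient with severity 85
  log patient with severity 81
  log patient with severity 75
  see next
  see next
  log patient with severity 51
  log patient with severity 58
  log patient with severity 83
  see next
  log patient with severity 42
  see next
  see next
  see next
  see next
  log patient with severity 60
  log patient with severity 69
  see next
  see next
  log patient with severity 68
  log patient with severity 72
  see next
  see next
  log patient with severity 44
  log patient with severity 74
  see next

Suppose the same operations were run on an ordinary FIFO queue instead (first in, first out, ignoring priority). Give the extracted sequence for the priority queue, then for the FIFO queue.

insert 85 → {85}
insert 81 → {85, 81}
insert 75 → {85, 81, 75}
see next → 85; now {81, 75}
see next → 81; now {75}
insert 51 → {75, 51}
insert 58 → {75, 58, 51}
insert 83 → {83, 75, 58, 51}
see next → 83; now {75, 58, 51}
insert 42 → {75, 58, 51, 42}
see next → 75; now {58, 51, 42}
see next → 58; now {51, 42}
see next → 51; now {42}
see next → 42; now {}
insert 60 → {60}
insert 69 → {69, 60}
see next → 69; now {60}
see next → 60; now {}
insert 68 → {68}
insert 72 → {72, 68}
see next → 72; now {68}
see next → 68; now {}
insert 44 → {44}
insert 74 → {74, 44}
see next → 74; now {44}

priority queue: 85 → 81 → 83 → 75 → 58 → 51 → 42 → 69 → 60 → 72 → 68 → 74; FIFO queue: [85, 81, 75, 51, 58, 83, 42, 60, 69, 68, 72, 44]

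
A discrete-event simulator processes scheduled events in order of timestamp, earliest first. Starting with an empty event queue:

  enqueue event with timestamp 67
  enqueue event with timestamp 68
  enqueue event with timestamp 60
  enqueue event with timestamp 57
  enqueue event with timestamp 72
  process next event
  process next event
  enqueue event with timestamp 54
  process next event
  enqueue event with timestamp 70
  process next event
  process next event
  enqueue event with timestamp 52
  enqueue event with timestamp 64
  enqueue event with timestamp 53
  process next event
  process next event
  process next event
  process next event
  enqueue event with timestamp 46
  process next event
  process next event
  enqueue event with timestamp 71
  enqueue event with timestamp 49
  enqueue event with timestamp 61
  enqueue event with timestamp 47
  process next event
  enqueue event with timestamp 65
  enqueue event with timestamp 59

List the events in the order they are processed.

insert 67 → {67}
insert 68 → {67, 68}
insert 60 → {60, 67, 68}
insert 57 → {57, 60, 67, 68}
insert 72 → {57, 60, 67, 68, 72}
process next event → 57; now {60, 67, 68, 72}
process next event → 60; now {67, 68, 72}
insert 54 → {54, 67, 68, 72}
process next event → 54; now {67, 68, 72}
insert 70 → {67, 68, 70, 72}
process next event → 67; now {68, 70, 72}
process next event → 68; now {70, 72}
insert 52 → {52, 70, 72}
insert 64 → {52, 64, 70, 72}
insert 53 → {52, 53, 64, 70, 72}
process next event → 52; now {53, 64, 70, 72}
process next event → 53; now {64, 70, 72}
process next event → 64; now {70, 72}
process next event → 70; now {72}
insert 46 → {46, 72}
process next event → 46; now {72}
process next event → 72; now {}
insert 71 → {71}
insert 49 → {49, 71}
insert 61 → {49, 61, 71}
insert 47 → {47, 49, 61, 71}
process next event → 47; now {49, 61, 71}
insert 65 → {49, 61, 65, 71}
insert 59 → {49, 59, 61, 65, 71}

57 → 60 → 54 → 67 → 68 → 52 → 53 → 64 → 70 → 46 → 72 → 47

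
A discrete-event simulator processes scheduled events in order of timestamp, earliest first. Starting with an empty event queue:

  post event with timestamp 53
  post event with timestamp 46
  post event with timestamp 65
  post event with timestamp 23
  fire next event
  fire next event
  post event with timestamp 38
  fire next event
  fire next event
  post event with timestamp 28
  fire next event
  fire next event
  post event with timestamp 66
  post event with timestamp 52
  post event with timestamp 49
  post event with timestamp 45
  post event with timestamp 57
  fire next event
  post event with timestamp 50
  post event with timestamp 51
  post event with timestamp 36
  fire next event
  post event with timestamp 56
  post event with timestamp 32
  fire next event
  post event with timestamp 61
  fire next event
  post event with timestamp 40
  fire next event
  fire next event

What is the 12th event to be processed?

insert 53 → {53}
insert 46 → {46, 53}
insert 65 → {46, 53, 65}
insert 23 → {23, 46, 53, 65}
fire next event → 23; now {46, 53, 65}
fire next event → 46; now {53, 65}
insert 38 → {38, 53, 65}
fire next event → 38; now {53, 65}
fire next event → 53; now {65}
insert 28 → {28, 65}
fire next event → 28; now {65}
fire next event → 65; now {}
insert 66 → {66}
insert 52 → {52, 66}
insert 49 → {49, 52, 66}
insert 45 → {45, 49, 52, 66}
insert 57 → {45, 49, 52, 57, 66}
fire next event → 45; now {49, 52, 57, 66}
insert 50 → {49, 50, 52, 57, 66}
insert 51 → {49, 50, 51, 52, 57, 66}
insert 36 → {36, 49, 50, 51, 52, 57, 66}
fire next event → 36; now {49, 50, 51, 52, 57, 66}
insert 56 → {49, 50, 51, 52, 56, 57, 66}
insert 32 → {32, 49, 50, 51, 52, 56, 57, 66}
fire next event → 32; now {49, 50, 51, 52, 56, 57, 66}
insert 61 → {49, 50, 51, 52, 56, 57, 61, 66}
fire next event → 49; now {50, 51, 52, 56, 57, 61, 66}
insert 40 → {40, 50, 51, 52, 56, 57, 61, 66}
fire next event → 40; now {50, 51, 52, 56, 57, 61, 66}
fire next event → 50; now {51, 52, 56, 57, 61, 66}

50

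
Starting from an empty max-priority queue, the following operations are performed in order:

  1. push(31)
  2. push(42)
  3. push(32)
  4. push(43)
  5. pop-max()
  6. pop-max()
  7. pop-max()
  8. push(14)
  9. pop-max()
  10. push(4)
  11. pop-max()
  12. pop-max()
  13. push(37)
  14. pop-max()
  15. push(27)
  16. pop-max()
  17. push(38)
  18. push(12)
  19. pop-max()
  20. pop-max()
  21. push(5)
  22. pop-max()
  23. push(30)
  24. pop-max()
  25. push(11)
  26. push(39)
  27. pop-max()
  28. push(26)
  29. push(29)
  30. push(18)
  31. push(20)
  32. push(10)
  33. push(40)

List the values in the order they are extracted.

43 → 42 → 32 → 31 → 14 → 4 → 37 → 27 → 38 → 12 → 5 → 30 → 39

insert 31 → {31}
insert 42 → {42, 31}
insert 32 → {42, 32, 31}
insert 43 → {43, 42, 32, 31}
pop-max → 43; now {42, 32, 31}
pop-max → 42; now {32, 31}
pop-max → 32; now {31}
insert 14 → {31, 14}
pop-max → 31; now {14}
insert 4 → {14, 4}
pop-max → 14; now {4}
pop-max → 4; now {}
insert 37 → {37}
pop-max → 37; now {}
insert 27 → {27}
pop-max → 27; now {}
insert 38 → {38}
insert 12 → {38, 12}
pop-max → 38; now {12}
pop-max → 12; now {}
insert 5 → {5}
pop-max → 5; now {}
insert 30 → {30}
pop-max → 30; now {}
insert 11 → {11}
insert 39 → {39, 11}
pop-max → 39; now {11}
insert 26 → {26, 11}
insert 29 → {29, 26, 11}
insert 18 → {29, 26, 18, 11}
insert 20 → {29, 26, 20, 18, 11}
insert 10 → {29, 26, 20, 18, 11, 10}
insert 40 → {40, 29, 26, 20, 18, 11, 10}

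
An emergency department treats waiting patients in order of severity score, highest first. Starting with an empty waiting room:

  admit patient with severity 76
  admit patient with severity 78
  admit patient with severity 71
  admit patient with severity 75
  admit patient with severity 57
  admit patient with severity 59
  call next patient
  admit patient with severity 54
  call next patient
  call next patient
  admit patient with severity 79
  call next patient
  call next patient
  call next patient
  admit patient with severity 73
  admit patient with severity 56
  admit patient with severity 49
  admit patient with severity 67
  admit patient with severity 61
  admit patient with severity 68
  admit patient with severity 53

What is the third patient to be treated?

insert 76 → {76}
insert 78 → {78, 76}
insert 71 → {78, 76, 71}
insert 75 → {78, 76, 75, 71}
insert 57 → {78, 76, 75, 71, 57}
insert 59 → {78, 76, 75, 71, 59, 57}
call next patient → 78; now {76, 75, 71, 59, 57}
insert 54 → {76, 75, 71, 59, 57, 54}
call next patient → 76; now {75, 71, 59, 57, 54}
call next patient → 75; now {71, 59, 57, 54}
insert 79 → {79, 71, 59, 57, 54}
call next patient → 79; now {71, 59, 57, 54}
call next patient → 71; now {59, 57, 54}
call next patient → 59; now {57, 54}
insert 73 → {73, 57, 54}
insert 56 → {73, 57, 56, 54}
insert 49 → {73, 57, 56, 54, 49}
insert 67 → {73, 67, 57, 56, 54, 49}
insert 61 → {73, 67, 61, 57, 56, 54, 49}
insert 68 → {73, 68, 67, 61, 57, 56, 54, 49}
insert 53 → {73, 68, 67, 61, 57, 56, 54, 53, 49}

75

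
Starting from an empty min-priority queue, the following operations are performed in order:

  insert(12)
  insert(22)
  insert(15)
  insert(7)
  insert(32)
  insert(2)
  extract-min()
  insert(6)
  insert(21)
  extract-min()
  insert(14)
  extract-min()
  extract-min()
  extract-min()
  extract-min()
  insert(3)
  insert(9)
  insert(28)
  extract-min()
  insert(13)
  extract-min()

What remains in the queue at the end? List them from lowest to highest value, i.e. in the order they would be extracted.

[13, 21, 22, 28, 32]

insert 12 → {12}
insert 22 → {12, 22}
insert 15 → {12, 15, 22}
insert 7 → {7, 12, 15, 22}
insert 32 → {7, 12, 15, 22, 32}
insert 2 → {2, 7, 12, 15, 22, 32}
extract-min → 2; now {7, 12, 15, 22, 32}
insert 6 → {6, 7, 12, 15, 22, 32}
insert 21 → {6, 7, 12, 15, 21, 22, 32}
extract-min → 6; now {7, 12, 15, 21, 22, 32}
insert 14 → {7, 12, 14, 15, 21, 22, 32}
extract-min → 7; now {12, 14, 15, 21, 22, 32}
extract-min → 12; now {14, 15, 21, 22, 32}
extract-min → 14; now {15, 21, 22, 32}
extract-min → 15; now {21, 22, 32}
insert 3 → {3, 21, 22, 32}
insert 9 → {3, 9, 21, 22, 32}
insert 28 → {3, 9, 21, 22, 28, 32}
extract-min → 3; now {9, 21, 22, 28, 32}
insert 13 → {9, 13, 21, 22, 28, 32}
extract-min → 9; now {13, 21, 22, 28, 32}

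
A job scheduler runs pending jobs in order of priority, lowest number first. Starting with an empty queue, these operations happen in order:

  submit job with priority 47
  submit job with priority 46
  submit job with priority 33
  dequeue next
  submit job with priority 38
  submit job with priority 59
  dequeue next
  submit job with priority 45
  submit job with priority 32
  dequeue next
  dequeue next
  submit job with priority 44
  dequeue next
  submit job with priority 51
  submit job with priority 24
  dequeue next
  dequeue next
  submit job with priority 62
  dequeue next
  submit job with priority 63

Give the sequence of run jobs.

insert 47 → {47}
insert 46 → {46, 47}
insert 33 → {33, 46, 47}
dequeue next → 33; now {46, 47}
insert 38 → {38, 46, 47}
insert 59 → {38, 46, 47, 59}
dequeue next → 38; now {46, 47, 59}
insert 45 → {45, 46, 47, 59}
insert 32 → {32, 45, 46, 47, 59}
dequeue next → 32; now {45, 46, 47, 59}
dequeue next → 45; now {46, 47, 59}
insert 44 → {44, 46, 47, 59}
dequeue next → 44; now {46, 47, 59}
insert 51 → {46, 47, 51, 59}
insert 24 → {24, 46, 47, 51, 59}
dequeue next → 24; now {46, 47, 51, 59}
dequeue next → 46; now {47, 51, 59}
insert 62 → {47, 51, 59, 62}
dequeue next → 47; now {51, 59, 62}
insert 63 → {51, 59, 62, 63}

33 → 38 → 32 → 45 → 44 → 24 → 46 → 47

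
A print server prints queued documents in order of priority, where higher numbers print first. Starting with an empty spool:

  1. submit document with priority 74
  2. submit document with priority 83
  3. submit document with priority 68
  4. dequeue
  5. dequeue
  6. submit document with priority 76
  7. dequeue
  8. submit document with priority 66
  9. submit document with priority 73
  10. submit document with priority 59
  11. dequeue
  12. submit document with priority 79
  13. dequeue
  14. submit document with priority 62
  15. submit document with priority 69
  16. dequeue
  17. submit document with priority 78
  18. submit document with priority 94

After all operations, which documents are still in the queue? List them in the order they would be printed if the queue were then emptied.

94 → 78 → 68 → 66 → 62 → 59

insert 74 → {74}
insert 83 → {83, 74}
insert 68 → {83, 74, 68}
dequeue → 83; now {74, 68}
dequeue → 74; now {68}
insert 76 → {76, 68}
dequeue → 76; now {68}
insert 66 → {68, 66}
insert 73 → {73, 68, 66}
insert 59 → {73, 68, 66, 59}
dequeue → 73; now {68, 66, 59}
insert 79 → {79, 68, 66, 59}
dequeue → 79; now {68, 66, 59}
insert 62 → {68, 66, 62, 59}
insert 69 → {69, 68, 66, 62, 59}
dequeue → 69; now {68, 66, 62, 59}
insert 78 → {78, 68, 66, 62, 59}
insert 94 → {94, 78, 68, 66, 62, 59}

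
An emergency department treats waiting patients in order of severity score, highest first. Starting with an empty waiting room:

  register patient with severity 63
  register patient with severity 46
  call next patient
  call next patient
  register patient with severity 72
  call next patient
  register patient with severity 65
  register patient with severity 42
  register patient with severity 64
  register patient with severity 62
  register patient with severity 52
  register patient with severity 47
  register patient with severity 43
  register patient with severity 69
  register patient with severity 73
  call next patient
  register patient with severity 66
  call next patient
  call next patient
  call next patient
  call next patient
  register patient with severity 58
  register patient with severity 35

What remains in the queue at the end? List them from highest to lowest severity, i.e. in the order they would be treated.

62, 58, 52, 47, 43, 42, 35

insert 63 → {63}
insert 46 → {63, 46}
call next patient → 63; now {46}
call next patient → 46; now {}
insert 72 → {72}
call next patient → 72; now {}
insert 65 → {65}
insert 42 → {65, 42}
insert 64 → {65, 64, 42}
insert 62 → {65, 64, 62, 42}
insert 52 → {65, 64, 62, 52, 42}
insert 47 → {65, 64, 62, 52, 47, 42}
insert 43 → {65, 64, 62, 52, 47, 43, 42}
insert 69 → {69, 65, 64, 62, 52, 47, 43, 42}
insert 73 → {73, 69, 65, 64, 62, 52, 47, 43, 42}
call next patient → 73; now {69, 65, 64, 62, 52, 47, 43, 42}
insert 66 → {69, 66, 65, 64, 62, 52, 47, 43, 42}
call next patient → 69; now {66, 65, 64, 62, 52, 47, 43, 42}
call next patient → 66; now {65, 64, 62, 52, 47, 43, 42}
call next patient → 65; now {64, 62, 52, 47, 43, 42}
call next patient → 64; now {62, 52, 47, 43, 42}
insert 58 → {62, 58, 52, 47, 43, 42}
insert 35 → {62, 58, 52, 47, 43, 42, 35}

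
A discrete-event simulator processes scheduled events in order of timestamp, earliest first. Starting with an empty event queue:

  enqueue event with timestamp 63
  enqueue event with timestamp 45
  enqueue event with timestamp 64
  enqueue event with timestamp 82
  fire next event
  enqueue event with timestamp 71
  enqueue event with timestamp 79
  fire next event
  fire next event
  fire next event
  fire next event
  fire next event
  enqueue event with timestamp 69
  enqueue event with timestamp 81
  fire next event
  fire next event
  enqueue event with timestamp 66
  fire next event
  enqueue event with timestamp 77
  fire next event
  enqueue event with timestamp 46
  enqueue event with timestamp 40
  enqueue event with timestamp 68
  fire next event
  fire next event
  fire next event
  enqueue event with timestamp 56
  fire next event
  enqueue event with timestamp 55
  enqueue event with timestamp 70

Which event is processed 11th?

40

insert 63 → {63}
insert 45 → {45, 63}
insert 64 → {45, 63, 64}
insert 82 → {45, 63, 64, 82}
fire next event → 45; now {63, 64, 82}
insert 71 → {63, 64, 71, 82}
insert 79 → {63, 64, 71, 79, 82}
fire next event → 63; now {64, 71, 79, 82}
fire next event → 64; now {71, 79, 82}
fire next event → 71; now {79, 82}
fire next event → 79; now {82}
fire next event → 82; now {}
insert 69 → {69}
insert 81 → {69, 81}
fire next event → 69; now {81}
fire next event → 81; now {}
insert 66 → {66}
fire next event → 66; now {}
insert 77 → {77}
fire next event → 77; now {}
insert 46 → {46}
insert 40 → {40, 46}
insert 68 → {40, 46, 68}
fire next event → 40; now {46, 68}
fire next event → 46; now {68}
fire next event → 68; now {}
insert 56 → {56}
fire next event → 56; now {}
insert 55 → {55}
insert 70 → {55, 70}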